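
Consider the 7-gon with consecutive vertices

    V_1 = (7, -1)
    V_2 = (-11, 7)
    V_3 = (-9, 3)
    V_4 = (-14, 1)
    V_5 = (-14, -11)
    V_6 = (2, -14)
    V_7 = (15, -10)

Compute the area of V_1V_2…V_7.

Apply the shoelace formula: 2A = Σ (x_i·y_{i+1} − x_{i+1}·y_i), indices taken mod 7.
V_1→V_2: (7)(7) − (-11)(-1) = 38
V_2→V_3: (-11)(3) − (-9)(7) = 30
V_3→V_4: (-9)(1) − (-14)(3) = 33
V_4→V_5: (-14)(-11) − (-14)(1) = 168
V_5→V_6: (-14)(-14) − (2)(-11) = 218
V_6→V_7: (2)(-10) − (15)(-14) = 190
V_7→V_1: (15)(-1) − (7)(-10) = 55
Σ = 732
Area = |Σ|/2 = 366.

366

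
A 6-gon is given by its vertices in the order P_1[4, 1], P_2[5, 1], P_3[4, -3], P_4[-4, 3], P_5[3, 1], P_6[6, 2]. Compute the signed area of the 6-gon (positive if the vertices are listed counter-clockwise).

Σ = (-1) + (-19) + (0) + (-13) + (0) + (-2) = -35
Signed area = Σ/2 = -17.5 (negative ⇒ clockwise traversal).

-17.5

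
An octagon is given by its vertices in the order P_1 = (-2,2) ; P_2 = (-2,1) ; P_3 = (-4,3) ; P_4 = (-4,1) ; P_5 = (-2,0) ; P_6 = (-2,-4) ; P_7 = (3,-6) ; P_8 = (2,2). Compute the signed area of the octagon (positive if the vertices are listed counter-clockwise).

P_1→P_2: (-2)(1) − (-2)(2) = 2
P_2→P_3: (-2)(3) − (-4)(1) = -2
P_3→P_4: (-4)(1) − (-4)(3) = 8
P_4→P_5: (-4)(0) − (-2)(1) = 2
P_5→P_6: (-2)(-4) − (-2)(0) = 8
P_6→P_7: (-2)(-6) − (3)(-4) = 24
P_7→P_8: (3)(2) − (2)(-6) = 18
P_8→P_1: (2)(2) − (-2)(2) = 8
Σ = 68
Signed area = Σ/2 = 34 (positive ⇒ counter-clockwise traversal).

34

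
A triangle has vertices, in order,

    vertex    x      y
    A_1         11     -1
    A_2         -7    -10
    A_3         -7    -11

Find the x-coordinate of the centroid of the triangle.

Apply the shoelace formula. First the cross-terms c_i = x_i·y_{i+1} − x_{i+1}·y_i:
  -117, 7, 128  ⇒  2A = 18, A = 9.
Then Σ (x_i + x_{i+1})·c_i = -54, so x̄ = -54 / (6·9) = -1.

-1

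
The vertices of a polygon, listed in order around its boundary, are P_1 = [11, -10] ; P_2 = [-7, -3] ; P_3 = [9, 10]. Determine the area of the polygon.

173

Apply Gauss's area formula: 2A = Σ (x_i·y_{i+1} − x_{i+1}·y_i), indices taken mod 3.
P_1→P_2: (11)(-3) − (-7)(-10) = -103
P_2→P_3: (-7)(10) − (9)(-3) = -43
P_3→P_1: (9)(-10) − (11)(10) = -200
Σ = -346
Area = |Σ|/2 = 173.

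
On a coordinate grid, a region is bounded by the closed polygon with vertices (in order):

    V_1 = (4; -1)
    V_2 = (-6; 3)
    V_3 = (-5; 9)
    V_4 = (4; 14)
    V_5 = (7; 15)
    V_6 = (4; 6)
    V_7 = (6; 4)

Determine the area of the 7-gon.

Σ = (6) + (-39) + (-106) + (-38) + (-18) + (-20) + (-22) = -237
Area = |Σ|/2 = 118.5.

118.5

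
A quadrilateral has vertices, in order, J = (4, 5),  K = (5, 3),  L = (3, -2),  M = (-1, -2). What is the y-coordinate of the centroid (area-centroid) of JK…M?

Apply the surveyor's formula. First the cross-terms c_i = x_i·y_{i+1} − x_{i+1}·y_i:
  -13, -19, -8, 3  ⇒  2A = -37, A = -18.5.
Then Σ (y_i + y_{i+1})·c_i = -82, so ȳ = -82 / (6·(-18.5)) = 82/111.

82/111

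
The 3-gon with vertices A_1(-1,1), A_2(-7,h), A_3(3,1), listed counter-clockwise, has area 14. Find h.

-6

Write out the shoelace sum; only the two edges meeting at A_2 involve h:
2·Area = [((-1)·h − (-7)·1) + ((-7)·1 − 3·h)] + 4
       = -4·h + 4 = 28
⇒ h = -6.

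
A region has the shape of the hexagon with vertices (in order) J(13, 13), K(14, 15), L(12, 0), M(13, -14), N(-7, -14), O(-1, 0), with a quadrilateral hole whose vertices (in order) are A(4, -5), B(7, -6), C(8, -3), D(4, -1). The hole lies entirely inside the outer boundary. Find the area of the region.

308

Outer boundary:
Apply the shoelace formula: 2A = Σ (x_i·y_{i+1} − x_{i+1}·y_i), indices taken mod 6.
J→K: (13)(15) − (14)(13) = 13
K→L: (14)(0) − (12)(15) = -180
L→M: (12)(-14) − (13)(0) = -168
M→N: (13)(-14) − (-7)(-14) = -280
N→O: (-7)(0) − (-1)(-14) = -14
O→J: (-1)(13) − (13)(0) = -13
Σ = -642
Area = |Σ|/2 = 321.
Hole:
Σ = (11) + (27) + (4) + (-16) = 26
Area = |Σ|/2 = 13.
Net area = 321 − 13 = 308.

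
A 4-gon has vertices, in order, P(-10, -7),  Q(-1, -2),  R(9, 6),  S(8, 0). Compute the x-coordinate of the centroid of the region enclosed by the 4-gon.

751/237

Apply the surveyor's formula. First the cross-terms c_i = x_i·y_{i+1} − x_{i+1}·y_i:
  13, 12, -48, -56  ⇒  2A = -79, A = -39.5.
Then Σ (x_i + x_{i+1})·c_i = -751, so x̄ = -751 / (6·(-39.5)) = 751/237.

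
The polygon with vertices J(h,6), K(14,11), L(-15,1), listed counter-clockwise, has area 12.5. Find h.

2

The doubled signed area Σ (x_i y_{i+1} − x_{i+1} y_i) is linear in h.
With h=0 it equals 5; the coefficient of h is 10 (from the two edges through J).
So 10·h + 5 = 2·12.5 = 25 ⇒ h = 2.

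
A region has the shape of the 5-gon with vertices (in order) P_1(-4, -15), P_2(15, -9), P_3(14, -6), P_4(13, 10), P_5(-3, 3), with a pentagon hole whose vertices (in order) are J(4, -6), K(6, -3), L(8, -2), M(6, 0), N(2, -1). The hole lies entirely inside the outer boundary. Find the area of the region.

303.5

Outer boundary:
Apply Gauss's area formula: 2A = Σ (x_i·y_{i+1} − x_{i+1}·y_i), indices taken mod 5.
Cross-terms: 261, 36, 218, 69, 57  ⇒  Σ = 641
Area = |Σ|/2 = 320.5.
Hole:
Apply Gauss's area formula: 2A = Σ (x_i·y_{i+1} − x_{i+1}·y_i), indices taken mod 5.
Cross-terms: 24, 12, 12, -6, -8  ⇒  Σ = 34
Area = |Σ|/2 = 17.
Net area = 320.5 − 17 = 303.5.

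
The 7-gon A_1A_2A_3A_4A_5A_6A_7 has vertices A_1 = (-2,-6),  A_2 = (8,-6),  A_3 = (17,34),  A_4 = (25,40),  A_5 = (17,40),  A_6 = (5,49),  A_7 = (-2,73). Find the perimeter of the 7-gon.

|A_1A_2| = √((10)² + (0)²) = √100 = 10
|A_2A_3| = √((9)² + (40)²) = √1681 = 41
|A_3A_4| = √((8)² + (6)²) = √100 = 10
|A_4A_5| = √((-8)² + (0)²) = √64 = 8
|A_5A_6| = √((-12)² + (9)²) = √225 = 15
|A_6A_7| = √((-7)² + (24)²) = √625 = 25
|A_7A_1| = √((0)² + (-79)²) = √6241 = 79
Perimeter = 10 + 41 + 10 + 8 + 15 + 25 + 79 = 188.

188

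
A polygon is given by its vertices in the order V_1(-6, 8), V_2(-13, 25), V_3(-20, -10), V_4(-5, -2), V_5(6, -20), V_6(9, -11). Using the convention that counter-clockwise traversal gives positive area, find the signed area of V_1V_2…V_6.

403

Apply Gauss's area formula: 2A = Σ (x_i·y_{i+1} − x_{i+1}·y_i), indices taken mod 6.
V_1→V_2: (-6)(25) − (-13)(8) = -46
V_2→V_3: (-13)(-10) − (-20)(25) = 630
V_3→V_4: (-20)(-2) − (-5)(-10) = -10
V_4→V_5: (-5)(-20) − (6)(-2) = 112
V_5→V_6: (6)(-11) − (9)(-20) = 114
V_6→V_1: (9)(8) − (-6)(-11) = 6
Σ = 806
Signed area = Σ/2 = 403 (positive ⇒ counter-clockwise traversal).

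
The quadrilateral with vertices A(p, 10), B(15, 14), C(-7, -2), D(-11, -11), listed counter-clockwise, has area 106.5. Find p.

14

The doubled signed area Σ (x_i y_{i+1} − x_{i+1} y_i) is linear in p.
With p=0 it equals -137; the coefficient of p is 25 (from the two edges through A).
So 25·p + -137 = 2·106.5 = 213 ⇒ p = 14.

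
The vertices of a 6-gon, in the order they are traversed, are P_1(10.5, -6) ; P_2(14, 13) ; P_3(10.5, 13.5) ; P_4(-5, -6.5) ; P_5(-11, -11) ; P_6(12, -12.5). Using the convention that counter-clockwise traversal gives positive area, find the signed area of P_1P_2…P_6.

292.25

Apply Gauss's area formula: 2A = Σ (x_i·y_{i+1} − x_{i+1}·y_i), indices taken mod 6.
Σ = (220.5) + (52.5) + (-0.75) + (-16.5) + (269.5) + (59.25) = 584.5
Signed area = Σ/2 = 292.25 (positive ⇒ counter-clockwise traversal).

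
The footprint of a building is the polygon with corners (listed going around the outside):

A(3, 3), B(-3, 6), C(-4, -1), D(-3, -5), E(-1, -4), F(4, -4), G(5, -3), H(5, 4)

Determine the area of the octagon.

Apply the shoelace (surveyor's) formula: 2A = Σ (x_i·y_{i+1} − x_{i+1}·y_i), indices taken mod 8.
Σ = (27) + (27) + (17) + (7) + (20) + (8) + (35) + (3) = 144
Area = |Σ|/2 = 72.

72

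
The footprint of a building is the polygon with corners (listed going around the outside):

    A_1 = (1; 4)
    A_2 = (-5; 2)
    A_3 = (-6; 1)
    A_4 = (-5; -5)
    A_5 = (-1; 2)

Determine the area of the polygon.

Apply the shoelace formula: 2A = Σ (x_i·y_{i+1} − x_{i+1}·y_i), indices taken mod 5.
Cross-terms: 22, 7, 35, -15, -6  ⇒  Σ = 43
Area = |Σ|/2 = 21.5.

21.5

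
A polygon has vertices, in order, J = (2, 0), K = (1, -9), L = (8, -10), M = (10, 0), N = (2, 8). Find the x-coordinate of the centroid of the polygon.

200/39

Apply the shoelace formula. First the cross-terms c_i = x_i·y_{i+1} − x_{i+1}·y_i:
  -18, 62, 100, 80, -16  ⇒  2A = 208, A = 104.
Then Σ (x_i + x_{i+1})·c_i = 3200, so x̄ = 3200 / (6·104) = 200/39.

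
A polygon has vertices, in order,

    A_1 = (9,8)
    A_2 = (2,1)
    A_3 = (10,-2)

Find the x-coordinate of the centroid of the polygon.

Apply Gauss's area formula. First the cross-terms c_i = x_i·y_{i+1} − x_{i+1}·y_i:
  -7, -14, 98  ⇒  2A = 77, A = 38.5.
Then Σ (x_i + x_{i+1})·c_i = 1617, so x̄ = 1617 / (6·38.5) = 7.

7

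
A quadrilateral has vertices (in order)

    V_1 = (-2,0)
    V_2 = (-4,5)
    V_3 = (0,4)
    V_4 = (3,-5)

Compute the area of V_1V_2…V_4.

Apply the shoelace (surveyor's) formula: 2A = Σ (x_i·y_{i+1} − x_{i+1}·y_i), indices taken mod 4.
V_1→V_2: (-2)(5) − (-4)(0) = -10
V_2→V_3: (-4)(4) − (0)(5) = -16
V_3→V_4: (0)(-5) − (3)(4) = -12
V_4→V_1: (3)(0) − (-2)(-5) = -10
Σ = -48
Area = |Σ|/2 = 24.

24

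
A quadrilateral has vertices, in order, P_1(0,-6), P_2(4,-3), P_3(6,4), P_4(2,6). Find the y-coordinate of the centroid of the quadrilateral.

Apply the shoelace (surveyor's) formula. First the cross-terms c_i = x_i·y_{i+1} − x_{i+1}·y_i:
  24, 34, 28, -12  ⇒  2A = 74, A = 37.
Then Σ (y_i + y_{i+1})·c_i = 98, so ȳ = 98 / (6·37) = 49/111.

49/111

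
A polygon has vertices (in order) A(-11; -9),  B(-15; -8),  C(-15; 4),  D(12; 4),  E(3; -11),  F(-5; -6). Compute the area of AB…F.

286.5

Apply the shoelace formula: 2A = Σ (x_i·y_{i+1} − x_{i+1}·y_i), indices taken mod 6.
A→B: (-11)(-8) − (-15)(-9) = -47
B→C: (-15)(4) − (-15)(-8) = -180
C→D: (-15)(4) − (12)(4) = -108
D→E: (12)(-11) − (3)(4) = -144
E→F: (3)(-6) − (-5)(-11) = -73
F→A: (-5)(-9) − (-11)(-6) = -21
Σ = -573
Area = |Σ|/2 = 286.5.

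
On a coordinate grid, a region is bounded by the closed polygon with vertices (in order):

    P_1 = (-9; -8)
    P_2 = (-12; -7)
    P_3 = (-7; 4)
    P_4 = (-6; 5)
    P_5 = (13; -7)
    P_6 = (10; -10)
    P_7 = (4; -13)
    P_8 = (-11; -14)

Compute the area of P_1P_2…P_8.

275.5

Σ = (-33) + (-97) + (-11) + (-23) + (-60) + (-90) + (-199) + (-38) = -551
Area = |Σ|/2 = 275.5.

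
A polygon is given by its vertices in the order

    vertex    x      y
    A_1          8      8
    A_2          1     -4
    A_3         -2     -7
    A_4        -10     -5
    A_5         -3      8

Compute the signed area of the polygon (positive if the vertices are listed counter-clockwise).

-149

Apply the surveyor's formula: 2A = Σ (x_i·y_{i+1} − x_{i+1}·y_i), indices taken mod 5.
A_1→A_2: (8)(-4) − (1)(8) = -40
A_2→A_3: (1)(-7) − (-2)(-4) = -15
A_3→A_4: (-2)(-5) − (-10)(-7) = -60
A_4→A_5: (-10)(8) − (-3)(-5) = -95
A_5→A_1: (-3)(8) − (8)(8) = -88
Σ = -298
Signed area = Σ/2 = -149 (negative ⇒ clockwise traversal).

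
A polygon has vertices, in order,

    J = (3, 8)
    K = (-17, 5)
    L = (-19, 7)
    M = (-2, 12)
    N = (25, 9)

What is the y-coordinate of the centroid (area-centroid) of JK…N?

Apply the shoelace formula. First the cross-terms c_i = x_i·y_{i+1} − x_{i+1}·y_i:
  151, -24, -214, -318, 173  ⇒  2A = -232, A = -116.
Then Σ (y_i + y_{i+1})·c_i = -6128, so ȳ = -6128 / (6·(-116)) = 766/87.

766/87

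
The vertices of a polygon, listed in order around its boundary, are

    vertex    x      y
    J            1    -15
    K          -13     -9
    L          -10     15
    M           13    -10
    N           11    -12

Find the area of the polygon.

J→K: (1)(-9) − (-13)(-15) = -204
K→L: (-13)(15) − (-10)(-9) = -285
L→M: (-10)(-10) − (13)(15) = -95
M→N: (13)(-12) − (11)(-10) = -46
N→J: (11)(-15) − (1)(-12) = -153
Σ = -783
Area = |Σ|/2 = 391.5.

391.5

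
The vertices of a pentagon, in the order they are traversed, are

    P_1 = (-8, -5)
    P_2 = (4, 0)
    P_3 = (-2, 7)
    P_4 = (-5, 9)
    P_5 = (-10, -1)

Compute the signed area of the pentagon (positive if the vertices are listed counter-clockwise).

Apply the surveyor's formula: 2A = Σ (x_i·y_{i+1} − x_{i+1}·y_i), indices taken mod 5.
Cross-terms: 20, 28, 17, 95, 42  ⇒  Σ = 202
Signed area = Σ/2 = 101 (positive ⇒ counter-clockwise traversal).

101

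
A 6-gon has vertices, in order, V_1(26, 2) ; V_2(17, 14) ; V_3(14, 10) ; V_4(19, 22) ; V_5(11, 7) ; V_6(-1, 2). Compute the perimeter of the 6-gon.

90

|V_1V_2| = √((-9)² + (12)²) = √225 = 15
|V_2V_3| = √((-3)² + (-4)²) = √25 = 5
|V_3V_4| = √((5)² + (12)²) = √169 = 13
|V_4V_5| = √((-8)² + (-15)²) = √289 = 17
|V_5V_6| = √((-12)² + (-5)²) = √169 = 13
|V_6V_1| = √((27)² + (0)²) = √729 = 27
Perimeter = 15 + 5 + 13 + 17 + 13 + 27 = 90.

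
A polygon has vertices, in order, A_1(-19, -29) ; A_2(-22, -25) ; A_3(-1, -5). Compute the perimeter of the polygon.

|A_1A_2| = √((-3)² + (4)²) = √25 = 5
|A_2A_3| = √((21)² + (20)²) = √841 = 29
|A_3A_1| = √((-18)² + (-24)²) = √900 = 30
Perimeter = 5 + 29 + 30 = 64.

64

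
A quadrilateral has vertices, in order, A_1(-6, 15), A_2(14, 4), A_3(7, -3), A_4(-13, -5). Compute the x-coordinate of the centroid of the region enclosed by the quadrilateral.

Apply the shoelace (surveyor's) formula. First the cross-terms c_i = x_i·y_{i+1} − x_{i+1}·y_i:
  -234, -70, -74, -225  ⇒  2A = -603, A = -301.5.
Then Σ (x_i + x_{i+1})·c_i = 1377, so x̄ = 1377 / (6·(-301.5)) = -51/67.

-51/67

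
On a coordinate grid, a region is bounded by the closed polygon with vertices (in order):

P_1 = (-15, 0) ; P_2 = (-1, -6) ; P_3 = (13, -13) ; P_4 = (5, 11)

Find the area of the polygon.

P_1→P_2: (-15)(-6) − (-1)(0) = 90
P_2→P_3: (-1)(-13) − (13)(-6) = 91
P_3→P_4: (13)(11) − (5)(-13) = 208
P_4→P_1: (5)(0) − (-15)(11) = 165
Σ = 554
Area = |Σ|/2 = 277.

277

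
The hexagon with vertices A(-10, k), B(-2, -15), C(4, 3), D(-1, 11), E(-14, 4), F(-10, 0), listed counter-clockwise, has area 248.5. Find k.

-7

Write out the shoelace sum; only the two edges meeting at A involve k:
2·Area = [((-10)·k − (-10)·0) + ((-10)·(-15) − (-2)·k)] + 291
       = -8·k + 441 = 497
⇒ k = -7.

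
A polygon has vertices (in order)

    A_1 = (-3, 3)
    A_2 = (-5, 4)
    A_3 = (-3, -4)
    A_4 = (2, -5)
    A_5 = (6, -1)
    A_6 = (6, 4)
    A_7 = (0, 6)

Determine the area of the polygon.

85

Apply the surveyor's formula: 2A = Σ (x_i·y_{i+1} − x_{i+1}·y_i), indices taken mod 7.
Σ = (3) + (32) + (23) + (28) + (30) + (36) + (18) = 170
Area = |Σ|/2 = 85.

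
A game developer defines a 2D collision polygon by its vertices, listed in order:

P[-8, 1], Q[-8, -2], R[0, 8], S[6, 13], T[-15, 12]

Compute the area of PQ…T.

Apply the shoelace (surveyor's) formula: 2A = Σ (x_i·y_{i+1} − x_{i+1}·y_i), indices taken mod 5.
Cross-terms: 24, -64, -48, 267, 81  ⇒  Σ = 260
Area = |Σ|/2 = 130.

130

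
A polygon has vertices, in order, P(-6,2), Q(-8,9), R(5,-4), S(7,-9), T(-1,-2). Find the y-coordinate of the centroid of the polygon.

Apply Gauss's area formula. First the cross-terms c_i = x_i·y_{i+1} − x_{i+1}·y_i:
  -38, -13, -17, -23, -14  ⇒  2A = -105, A = -52.5.
Then Σ (y_i + y_{i+1})·c_i = -9, so ȳ = -9 / (6·(-52.5)) = 1/35.

1/35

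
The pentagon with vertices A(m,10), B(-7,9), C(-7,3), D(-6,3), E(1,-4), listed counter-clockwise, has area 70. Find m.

Write out the shoelace sum; only the two edges meeting at A involve m:
2·Area = [(1·10 − m·(-4)) + (m·9 − (-7)·10)] + 60
       = 13·m + 140 = 140
⇒ m = 0.

0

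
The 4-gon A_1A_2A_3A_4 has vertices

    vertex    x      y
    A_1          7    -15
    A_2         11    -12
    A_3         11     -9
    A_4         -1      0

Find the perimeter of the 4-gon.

|A_1A_2| = √((4)² + (3)²) = √25 = 5
|A_2A_3| = √((0)² + (3)²) = √9 = 3
|A_3A_4| = √((-12)² + (9)²) = √225 = 15
|A_4A_1| = √((8)² + (-15)²) = √289 = 17
Perimeter = 5 + 3 + 15 + 17 = 40.

40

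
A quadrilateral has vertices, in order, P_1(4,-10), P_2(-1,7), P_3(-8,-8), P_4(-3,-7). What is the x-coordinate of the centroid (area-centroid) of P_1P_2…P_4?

Apply the shoelace (surveyor's) formula. First the cross-terms c_i = x_i·y_{i+1} − x_{i+1}·y_i:
  18, 64, 32, 58  ⇒  2A = 172, A = 86.
Then Σ (x_i + x_{i+1})·c_i = -816, so x̄ = -816 / (6·86) = -68/43.

-68/43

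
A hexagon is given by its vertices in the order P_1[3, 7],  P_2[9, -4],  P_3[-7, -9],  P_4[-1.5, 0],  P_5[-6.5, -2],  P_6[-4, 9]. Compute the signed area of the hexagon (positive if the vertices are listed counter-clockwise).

-158

Σ = (-75) + (-109) + (-13.5) + (3) + (-66.5) + (-55) = -316
Signed area = Σ/2 = -158 (negative ⇒ clockwise traversal).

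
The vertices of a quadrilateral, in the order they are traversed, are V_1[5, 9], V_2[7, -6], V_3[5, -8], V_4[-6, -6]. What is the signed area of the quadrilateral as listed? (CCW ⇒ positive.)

Cross-terms: -93, -26, -78, -24  ⇒  Σ = -221
Signed area = Σ/2 = -110.5 (negative ⇒ clockwise traversal).

-110.5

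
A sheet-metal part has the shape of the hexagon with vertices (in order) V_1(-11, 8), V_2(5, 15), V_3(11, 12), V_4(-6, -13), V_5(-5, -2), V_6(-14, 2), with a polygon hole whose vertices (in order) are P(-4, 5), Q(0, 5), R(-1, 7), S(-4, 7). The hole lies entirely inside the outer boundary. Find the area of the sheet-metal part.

274

Outer boundary:
V_1→V_2: (-11)(15) − (5)(8) = -205
V_2→V_3: (5)(12) − (11)(15) = -105
V_3→V_4: (11)(-13) − (-6)(12) = -71
V_4→V_5: (-6)(-2) − (-5)(-13) = -53
V_5→V_6: (-5)(2) − (-14)(-2) = -38
V_6→V_1: (-14)(8) − (-11)(2) = -90
Σ = -562
Area = |Σ|/2 = 281.
Hole:
Apply Gauss's area formula: 2A = Σ (x_i·y_{i+1} − x_{i+1}·y_i), indices taken mod 4.
Cross-terms: -20, 5, 21, 8  ⇒  Σ = 14
Area = |Σ|/2 = 7.
Net area = 281 − 7 = 274.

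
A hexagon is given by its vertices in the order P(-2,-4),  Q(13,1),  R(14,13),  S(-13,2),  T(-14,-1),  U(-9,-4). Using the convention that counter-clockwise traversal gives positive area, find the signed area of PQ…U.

Apply the surveyor's formula: 2A = Σ (x_i·y_{i+1} − x_{i+1}·y_i), indices taken mod 6.
Σ = (50) + (155) + (197) + (41) + (47) + (28) = 518
Signed area = Σ/2 = 259 (positive ⇒ counter-clockwise traversal).

259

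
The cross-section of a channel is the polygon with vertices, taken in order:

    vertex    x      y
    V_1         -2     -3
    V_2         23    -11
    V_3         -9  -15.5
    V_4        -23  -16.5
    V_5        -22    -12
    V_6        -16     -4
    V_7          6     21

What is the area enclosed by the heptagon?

Apply Gauss's area formula: 2A = Σ (x_i·y_{i+1} − x_{i+1}·y_i), indices taken mod 7.
Cross-terms: 91, -455.5, -208, -87, -104, -312, 24  ⇒  Σ = -1051.5
Area = |Σ|/2 = 525.75.

525.75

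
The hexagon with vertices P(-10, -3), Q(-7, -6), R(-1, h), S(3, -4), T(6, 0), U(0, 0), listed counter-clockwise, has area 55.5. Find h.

-5

The doubled signed area Σ (x_i y_{i+1} − x_{i+1} y_i) is linear in h.
With h=0 it equals 61; the coefficient of h is -10 (from the two edges through R).
So -10·h + 61 = 2·55.5 = 111 ⇒ h = -5.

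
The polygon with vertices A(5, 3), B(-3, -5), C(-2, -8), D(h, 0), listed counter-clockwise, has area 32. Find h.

The doubled signed area Σ (x_i y_{i+1} − x_{i+1} y_i) is linear in h.
With h=0 it equals -2; the coefficient of h is 11 (from the two edges through D).
So 11·h + -2 = 2·32 = 64 ⇒ h = 6.

6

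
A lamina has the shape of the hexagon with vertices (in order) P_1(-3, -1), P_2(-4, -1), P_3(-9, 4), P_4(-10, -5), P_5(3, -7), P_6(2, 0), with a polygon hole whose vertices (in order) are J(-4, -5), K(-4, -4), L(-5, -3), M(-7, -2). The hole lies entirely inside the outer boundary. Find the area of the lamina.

76

Outer boundary:
Cross-terms: -1, -25, 85, 85, 14, -2  ⇒  Σ = 156
Area = |Σ|/2 = 78.
Hole:
J→K: (-4)(-4) − (-4)(-5) = -4
K→L: (-4)(-3) − (-5)(-4) = -8
L→M: (-5)(-2) − (-7)(-3) = -11
M→J: (-7)(-5) − (-4)(-2) = 27
Σ = 4
Area = |Σ|/2 = 2.
Net area = 78 − 2 = 76.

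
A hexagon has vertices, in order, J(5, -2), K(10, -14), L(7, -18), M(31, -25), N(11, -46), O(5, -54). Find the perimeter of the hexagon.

134

|JK| = √((5)² + (-12)²) = √169 = 13
|KL| = √((-3)² + (-4)²) = √25 = 5
|LM| = √((24)² + (-7)²) = √625 = 25
|MN| = √((-20)² + (-21)²) = √841 = 29
|NO| = √((-6)² + (-8)²) = √100 = 10
|OJ| = √((0)² + (52)²) = √2704 = 52
Perimeter = 13 + 5 + 25 + 29 + 10 + 52 = 134.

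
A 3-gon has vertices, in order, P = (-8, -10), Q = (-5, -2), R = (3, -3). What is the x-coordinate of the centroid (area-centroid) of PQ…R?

-10/3

Apply Gauss's area formula. First the cross-terms c_i = x_i·y_{i+1} − x_{i+1}·y_i:
  -34, 21, -54  ⇒  2A = -67, A = -33.5.
Then Σ (x_i + x_{i+1})·c_i = 670, so x̄ = 670 / (6·(-33.5)) = -10/3.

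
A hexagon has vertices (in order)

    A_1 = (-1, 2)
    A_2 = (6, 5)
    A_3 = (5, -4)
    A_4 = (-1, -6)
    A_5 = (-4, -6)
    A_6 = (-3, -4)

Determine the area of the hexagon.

Apply Gauss's area formula: 2A = Σ (x_i·y_{i+1} − x_{i+1}·y_i), indices taken mod 6.
A_1→A_2: (-1)(5) − (6)(2) = -17
A_2→A_3: (6)(-4) − (5)(5) = -49
A_3→A_4: (5)(-6) − (-1)(-4) = -34
A_4→A_5: (-1)(-6) − (-4)(-6) = -18
A_5→A_6: (-4)(-4) − (-3)(-6) = -2
A_6→A_1: (-3)(2) − (-1)(-4) = -10
Σ = -130
Area = |Σ|/2 = 65.

65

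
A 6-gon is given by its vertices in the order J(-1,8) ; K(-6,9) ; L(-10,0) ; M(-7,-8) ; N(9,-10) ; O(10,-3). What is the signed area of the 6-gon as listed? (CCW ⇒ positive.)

Apply the shoelace (surveyor's) formula: 2A = Σ (x_i·y_{i+1} − x_{i+1}·y_i), indices taken mod 6.
J→K: (-1)(9) − (-6)(8) = 39
K→L: (-6)(0) − (-10)(9) = 90
L→M: (-10)(-8) − (-7)(0) = 80
M→N: (-7)(-10) − (9)(-8) = 142
N→O: (9)(-3) − (10)(-10) = 73
O→J: (10)(8) − (-1)(-3) = 77
Σ = 501
Signed area = Σ/2 = 250.5 (positive ⇒ counter-clockwise traversal).

250.5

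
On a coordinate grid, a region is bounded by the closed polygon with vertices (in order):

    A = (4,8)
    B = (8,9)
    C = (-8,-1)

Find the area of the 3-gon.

12

Apply Gauss's area formula: 2A = Σ (x_i·y_{i+1} − x_{i+1}·y_i), indices taken mod 3.
Σ = (-28) + (64) + (-60) = -24
Area = |Σ|/2 = 12.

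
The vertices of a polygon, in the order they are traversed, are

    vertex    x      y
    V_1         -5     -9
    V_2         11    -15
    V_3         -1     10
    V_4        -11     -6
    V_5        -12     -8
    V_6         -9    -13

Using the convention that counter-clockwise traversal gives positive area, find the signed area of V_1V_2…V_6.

Apply Gauss's area formula: 2A = Σ (x_i·y_{i+1} − x_{i+1}·y_i), indices taken mod 6.
Σ = (174) + (95) + (116) + (16) + (84) + (16) = 501
Signed area = Σ/2 = 250.5 (positive ⇒ counter-clockwise traversal).

250.5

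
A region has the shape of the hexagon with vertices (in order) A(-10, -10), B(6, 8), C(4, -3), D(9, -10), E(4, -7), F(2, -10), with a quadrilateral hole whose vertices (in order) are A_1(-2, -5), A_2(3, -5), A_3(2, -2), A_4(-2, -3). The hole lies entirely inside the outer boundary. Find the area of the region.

Outer boundary:
Apply the shoelace formula: 2A = Σ (x_i·y_{i+1} − x_{i+1}·y_i), indices taken mod 6.
Cross-terms: -20, -50, -13, -23, -26, -120  ⇒  Σ = -252
Area = |Σ|/2 = 126.
Hole:
Σ = (25) + (4) + (-10) + (4) = 23
Area = |Σ|/2 = 11.5.
Net area = 126 − 11.5 = 114.5.

114.5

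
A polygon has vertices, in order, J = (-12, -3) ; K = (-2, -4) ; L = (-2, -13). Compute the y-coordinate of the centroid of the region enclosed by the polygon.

-20/3

Apply the shoelace (surveyor's) formula. First the cross-terms c_i = x_i·y_{i+1} − x_{i+1}·y_i:
  42, 18, -150  ⇒  2A = -90, A = -45.
Then Σ (y_i + y_{i+1})·c_i = 1800, so ȳ = 1800 / (6·(-45)) = -20/3.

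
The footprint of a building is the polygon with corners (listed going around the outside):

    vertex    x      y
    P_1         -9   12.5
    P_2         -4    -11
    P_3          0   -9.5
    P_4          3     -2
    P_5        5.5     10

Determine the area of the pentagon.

207.625

P_1→P_2: (-9)(-11) − (-4)(12.5) = 149
P_2→P_3: (-4)(-9.5) − (0)(-11) = 38
P_3→P_4: (0)(-2) − (3)(-9.5) = 28.5
P_4→P_5: (3)(10) − (5.5)(-2) = 41
P_5→P_1: (5.5)(12.5) − (-9)(10) = 158.75
Σ = 415.25
Area = |Σ|/2 = 207.625.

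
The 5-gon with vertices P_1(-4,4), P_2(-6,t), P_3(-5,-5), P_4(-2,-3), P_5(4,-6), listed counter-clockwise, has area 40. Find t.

The doubled signed area Σ (x_i y_{i+1} − x_{i+1} y_i) is linear in t.
With t=0 it equals 75; the coefficient of t is 1 (from the two edges through P_2).
So 1·t + 75 = 2·40 = 80 ⇒ t = 5.

5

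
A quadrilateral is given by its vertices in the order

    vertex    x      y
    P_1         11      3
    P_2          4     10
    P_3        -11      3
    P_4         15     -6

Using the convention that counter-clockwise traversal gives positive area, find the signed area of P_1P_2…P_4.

Apply Gauss's area formula: 2A = Σ (x_i·y_{i+1} − x_{i+1}·y_i), indices taken mod 4.
Σ = (98) + (122) + (21) + (111) = 352
Signed area = Σ/2 = 176 (positive ⇒ counter-clockwise traversal).

176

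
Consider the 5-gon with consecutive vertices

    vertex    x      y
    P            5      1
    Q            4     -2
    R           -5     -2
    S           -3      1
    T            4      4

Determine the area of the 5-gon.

37.5

Apply the shoelace formula: 2A = Σ (x_i·y_{i+1} − x_{i+1}·y_i), indices taken mod 5.
Cross-terms: -14, -18, -11, -16, -16  ⇒  Σ = -75
Area = |Σ|/2 = 37.5.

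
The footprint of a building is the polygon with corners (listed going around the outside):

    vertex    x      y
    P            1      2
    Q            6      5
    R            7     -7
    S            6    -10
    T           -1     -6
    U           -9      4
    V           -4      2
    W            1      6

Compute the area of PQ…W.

124

P→Q: (1)(5) − (6)(2) = -7
Q→R: (6)(-7) − (7)(5) = -77
R→S: (7)(-10) − (6)(-7) = -28
S→T: (6)(-6) − (-1)(-10) = -46
T→U: (-1)(4) − (-9)(-6) = -58
U→V: (-9)(2) − (-4)(4) = -2
V→W: (-4)(6) − (1)(2) = -26
W→P: (1)(2) − (1)(6) = -4
Σ = -248
Area = |Σ|/2 = 124.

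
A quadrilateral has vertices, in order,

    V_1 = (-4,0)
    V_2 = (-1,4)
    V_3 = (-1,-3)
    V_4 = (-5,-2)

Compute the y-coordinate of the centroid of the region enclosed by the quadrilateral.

Apply the surveyor's formula. First the cross-terms c_i = x_i·y_{i+1} − x_{i+1}·y_i:
  -16, 7, -13, -8  ⇒  2A = -30, A = -15.
Then Σ (y_i + y_{i+1})·c_i = 24, so ȳ = 24 / (6·(-15)) = -4/15.

-4/15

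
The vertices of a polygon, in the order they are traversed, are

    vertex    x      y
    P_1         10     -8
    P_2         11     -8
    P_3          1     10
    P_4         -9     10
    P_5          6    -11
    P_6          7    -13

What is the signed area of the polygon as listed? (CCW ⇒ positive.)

Apply the surveyor's formula: 2A = Σ (x_i·y_{i+1} − x_{i+1}·y_i), indices taken mod 6.
P_1→P_2: (10)(-8) − (11)(-8) = 8
P_2→P_3: (11)(10) − (1)(-8) = 118
P_3→P_4: (1)(10) − (-9)(10) = 100
P_4→P_5: (-9)(-11) − (6)(10) = 39
P_5→P_6: (6)(-13) − (7)(-11) = -1
P_6→P_1: (7)(-8) − (10)(-13) = 74
Σ = 338
Signed area = Σ/2 = 169 (positive ⇒ counter-clockwise traversal).

169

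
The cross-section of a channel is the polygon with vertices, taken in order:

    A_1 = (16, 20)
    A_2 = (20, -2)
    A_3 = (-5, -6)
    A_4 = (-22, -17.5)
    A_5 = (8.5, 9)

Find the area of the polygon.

Apply Gauss's area formula: 2A = Σ (x_i·y_{i+1} − x_{i+1}·y_i), indices taken mod 5.
Cross-terms: -432, -130, -44.5, -49.25, 26  ⇒  Σ = -629.75
Area = |Σ|/2 = 314.875.

314.875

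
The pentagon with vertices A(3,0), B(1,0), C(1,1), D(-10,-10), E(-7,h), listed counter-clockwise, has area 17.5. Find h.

The doubled signed area Σ (x_i y_{i+1} − x_{i+1} y_i) is linear in h.
With h=0 it equals -69; the coefficient of h is -13 (from the two edges through E).
So -13·h + -69 = 2·17.5 = 35 ⇒ h = -8.

-8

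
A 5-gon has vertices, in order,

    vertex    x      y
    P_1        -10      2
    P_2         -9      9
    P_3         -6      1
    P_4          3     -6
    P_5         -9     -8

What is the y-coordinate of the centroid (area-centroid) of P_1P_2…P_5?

Apply Gauss's area formula. First the cross-terms c_i = x_i·y_{i+1} − x_{i+1}·y_i:
  -72, 45, 33, -78, -98  ⇒  2A = -170, A = -85.
Then Σ (y_i + y_{i+1})·c_i = 1173, so ȳ = 1173 / (6·(-85)) = -2.3.

-2.3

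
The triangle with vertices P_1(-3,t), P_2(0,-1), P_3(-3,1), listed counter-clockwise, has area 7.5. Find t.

-4

The doubled signed area Σ (x_i y_{i+1} − x_{i+1} y_i) is linear in t.
With t=0 it equals 3; the coefficient of t is -3 (from the two edges through P_1).
So -3·t + 3 = 2·7.5 = 15 ⇒ t = -4.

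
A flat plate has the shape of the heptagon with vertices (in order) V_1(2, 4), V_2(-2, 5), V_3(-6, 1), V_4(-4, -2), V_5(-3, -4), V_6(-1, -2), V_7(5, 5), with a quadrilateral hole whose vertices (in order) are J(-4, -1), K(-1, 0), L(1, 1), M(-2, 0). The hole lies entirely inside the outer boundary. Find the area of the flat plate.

Outer boundary:
Apply Gauss's area formula: 2A = Σ (x_i·y_{i+1} − x_{i+1}·y_i), indices taken mod 7.
Σ = (18) + (28) + (16) + (10) + (2) + (5) + (10) = 89
Area = |Σ|/2 = 44.5.
Hole:
Cross-terms: -1, -1, 2, 2  ⇒  Σ = 2
Area = |Σ|/2 = 1.
Net area = 44.5 − 1 = 43.5.

43.5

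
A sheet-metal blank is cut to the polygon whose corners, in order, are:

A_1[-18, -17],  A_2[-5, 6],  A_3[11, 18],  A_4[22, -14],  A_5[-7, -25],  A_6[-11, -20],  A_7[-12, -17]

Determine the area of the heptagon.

Apply the surveyor's formula: 2A = Σ (x_i·y_{i+1} − x_{i+1}·y_i), indices taken mod 7.
Σ = (-193) + (-156) + (-550) + (-648) + (-135) + (-53) + (-102) = -1837
Area = |Σ|/2 = 918.5.

918.5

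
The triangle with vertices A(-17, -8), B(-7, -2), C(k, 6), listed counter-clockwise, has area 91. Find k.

Write out the shoelace sum; only the two edges meeting at C involve k:
2·Area = [((-7)·6 − k·(-2)) + (k·(-8) − (-17)·6)] + -22
       = -6·k + 38 = 182
⇒ k = -24.

-24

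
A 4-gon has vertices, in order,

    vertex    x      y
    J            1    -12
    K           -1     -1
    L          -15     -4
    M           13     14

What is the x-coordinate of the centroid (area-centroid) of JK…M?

59/33

Apply the shoelace (surveyor's) formula. First the cross-terms c_i = x_i·y_{i+1} − x_{i+1}·y_i:
  -13, -11, -158, -170  ⇒  2A = -352, A = -176.
Then Σ (x_i + x_{i+1})·c_i = -1888, so x̄ = -1888 / (6·(-176)) = 59/33.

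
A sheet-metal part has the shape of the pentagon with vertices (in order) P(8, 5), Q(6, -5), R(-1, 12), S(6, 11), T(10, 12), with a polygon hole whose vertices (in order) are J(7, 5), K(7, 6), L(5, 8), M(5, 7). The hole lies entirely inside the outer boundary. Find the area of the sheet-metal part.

83

Outer boundary:
Apply the shoelace formula: 2A = Σ (x_i·y_{i+1} − x_{i+1}·y_i), indices taken mod 5.
Σ = (-70) + (67) + (-83) + (-38) + (-46) = -170
Area = |Σ|/2 = 85.
Hole:
Apply the shoelace formula: 2A = Σ (x_i·y_{i+1} − x_{i+1}·y_i), indices taken mod 4.
J→K: (7)(6) − (7)(5) = 7
K→L: (7)(8) − (5)(6) = 26
L→M: (5)(7) − (5)(8) = -5
M→J: (5)(5) − (7)(7) = -24
Σ = 4
Area = |Σ|/2 = 2.
Net area = 85 − 2 = 83.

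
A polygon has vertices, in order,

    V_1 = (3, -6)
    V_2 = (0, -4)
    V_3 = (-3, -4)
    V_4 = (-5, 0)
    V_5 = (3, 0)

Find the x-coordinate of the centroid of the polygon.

-26/93

Apply the shoelace (surveyor's) formula. First the cross-terms c_i = x_i·y_{i+1} − x_{i+1}·y_i:
  -12, -12, -20, 0, -18  ⇒  2A = -62, A = -31.
Then Σ (x_i + x_{i+1})·c_i = 52, so x̄ = 52 / (6·(-31)) = -26/93.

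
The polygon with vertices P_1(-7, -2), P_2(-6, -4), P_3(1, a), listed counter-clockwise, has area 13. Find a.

Write out the shoelace sum; only the two edges meeting at P_3 involve a:
2·Area = [((-6)·a − 1·(-4)) + (1·(-2) − (-7)·a)] + 16
       = 1·a + 18 = 26
⇒ a = 8.

8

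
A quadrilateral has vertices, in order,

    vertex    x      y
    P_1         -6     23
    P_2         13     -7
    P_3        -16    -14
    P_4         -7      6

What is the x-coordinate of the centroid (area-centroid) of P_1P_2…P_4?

-517/261

Apply Gauss's area formula. First the cross-terms c_i = x_i·y_{i+1} − x_{i+1}·y_i:
  -257, -294, -194, -125  ⇒  2A = -870, A = -435.
Then Σ (x_i + x_{i+1})·c_i = 5170, so x̄ = 5170 / (6·(-435)) = -517/261.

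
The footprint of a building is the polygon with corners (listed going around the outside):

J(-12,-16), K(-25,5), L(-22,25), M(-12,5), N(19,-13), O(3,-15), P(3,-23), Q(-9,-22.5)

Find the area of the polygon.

Σ = (-460) + (-515) + (190) + (61) + (-246) + (-24) + (-274.5) + (-126) = -1394.5
Area = |Σ|/2 = 697.25.

697.25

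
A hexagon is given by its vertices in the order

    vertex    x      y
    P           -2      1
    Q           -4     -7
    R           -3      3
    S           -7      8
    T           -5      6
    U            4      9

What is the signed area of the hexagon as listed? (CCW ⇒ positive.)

-33.5

Apply the shoelace formula: 2A = Σ (x_i·y_{i+1} − x_{i+1}·y_i), indices taken mod 6.
Cross-terms: 18, -33, -3, -2, -69, 22  ⇒  Σ = -67
Signed area = Σ/2 = -33.5 (negative ⇒ clockwise traversal).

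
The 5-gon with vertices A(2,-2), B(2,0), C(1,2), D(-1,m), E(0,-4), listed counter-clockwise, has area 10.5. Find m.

The doubled signed area Σ (x_i y_{i+1} − x_{i+1} y_i) is linear in m.
With m=0 it equals 22; the coefficient of m is 1 (from the two edges through D).
So 1·m + 22 = 2·10.5 = 21 ⇒ m = -1.

-1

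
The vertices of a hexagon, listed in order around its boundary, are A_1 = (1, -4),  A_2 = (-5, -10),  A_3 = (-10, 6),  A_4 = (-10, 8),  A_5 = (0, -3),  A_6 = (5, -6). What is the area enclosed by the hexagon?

Apply Gauss's area formula: 2A = Σ (x_i·y_{i+1} − x_{i+1}·y_i), indices taken mod 6.
Σ = (-30) + (-130) + (-20) + (30) + (15) + (-14) = -149
Area = |Σ|/2 = 74.5.

74.5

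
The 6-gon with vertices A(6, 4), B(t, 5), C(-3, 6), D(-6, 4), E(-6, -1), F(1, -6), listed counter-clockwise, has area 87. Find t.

Write out the shoelace sum; only the two edges meeting at B involve t:
2·Area = [(6·5 − t·4) + (t·6 − (-3)·5)] + 131
       = 2·t + 176 = 174
⇒ t = -1.

-1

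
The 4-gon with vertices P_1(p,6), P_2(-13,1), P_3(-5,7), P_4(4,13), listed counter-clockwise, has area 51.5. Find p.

-15

The doubled signed area Σ (x_i y_{i+1} − x_{i+1} y_i) is linear in p.
With p=0 it equals -77; the coefficient of p is -12 (from the two edges through P_1).
So -12·p + -77 = 2·51.5 = 103 ⇒ p = -15.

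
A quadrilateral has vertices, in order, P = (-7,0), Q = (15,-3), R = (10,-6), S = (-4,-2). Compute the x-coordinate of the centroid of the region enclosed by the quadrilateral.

1442/291

Apply the surveyor's formula. First the cross-terms c_i = x_i·y_{i+1} − x_{i+1}·y_i:
  21, -60, -44, -14  ⇒  2A = -97, A = -48.5.
Then Σ (x_i + x_{i+1})·c_i = -1442, so x̄ = -1442 / (6·(-48.5)) = 1442/291.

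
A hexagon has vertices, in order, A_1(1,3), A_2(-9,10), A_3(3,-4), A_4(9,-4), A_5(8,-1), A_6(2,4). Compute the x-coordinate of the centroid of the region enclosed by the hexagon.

11/6

Apply the shoelace (surveyor's) formula. First the cross-terms c_i = x_i·y_{i+1} − x_{i+1}·y_i:
  37, 6, 24, 23, 34, 2  ⇒  2A = 126, A = 63.
Then Σ (x_i + x_{i+1})·c_i = 693, so x̄ = 693 / (6·63) = 11/6.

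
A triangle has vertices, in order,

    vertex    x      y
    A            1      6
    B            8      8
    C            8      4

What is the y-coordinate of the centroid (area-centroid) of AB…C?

Apply the shoelace formula. First the cross-terms c_i = x_i·y_{i+1} − x_{i+1}·y_i:
  -40, -32, 44  ⇒  2A = -28, A = -14.
Then Σ (y_i + y_{i+1})·c_i = -504, so ȳ = -504 / (6·(-14)) = 6.

6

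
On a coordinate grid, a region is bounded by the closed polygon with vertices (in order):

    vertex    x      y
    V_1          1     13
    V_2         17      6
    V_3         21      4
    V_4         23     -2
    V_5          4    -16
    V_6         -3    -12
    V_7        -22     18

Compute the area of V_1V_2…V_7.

742.5

Apply the surveyor's formula: 2A = Σ (x_i·y_{i+1} − x_{i+1}·y_i), indices taken mod 7.
Σ = (-215) + (-58) + (-134) + (-360) + (-96) + (-318) + (-304) = -1485
Area = |Σ|/2 = 742.5.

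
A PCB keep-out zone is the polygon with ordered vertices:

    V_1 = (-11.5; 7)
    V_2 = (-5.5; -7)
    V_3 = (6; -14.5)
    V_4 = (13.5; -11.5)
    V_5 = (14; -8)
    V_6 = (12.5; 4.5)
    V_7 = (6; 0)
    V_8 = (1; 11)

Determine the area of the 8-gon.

Cross-terms: 119, 121.75, 126.75, 53, 163, -27, 66, 133.5  ⇒  Σ = 756
Area = |Σ|/2 = 378.

378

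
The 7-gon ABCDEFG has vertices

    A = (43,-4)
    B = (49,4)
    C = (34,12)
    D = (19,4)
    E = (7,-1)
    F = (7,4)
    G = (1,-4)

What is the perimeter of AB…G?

114

|AB| = √((6)² + (8)²) = √100 = 10
|BC| = √((-15)² + (8)²) = √289 = 17
|CD| = √((-15)² + (-8)²) = √289 = 17
|DE| = √((-12)² + (-5)²) = √169 = 13
|EF| = √((0)² + (5)²) = √25 = 5
|FG| = √((-6)² + (-8)²) = √100 = 10
|GA| = √((42)² + (0)²) = √1764 = 42
Perimeter = 10 + 17 + 17 + 13 + 5 + 10 + 42 = 114.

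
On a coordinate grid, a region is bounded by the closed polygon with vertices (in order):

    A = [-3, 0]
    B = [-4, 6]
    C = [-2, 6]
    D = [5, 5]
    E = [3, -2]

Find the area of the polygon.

50.5

Apply the shoelace (surveyor's) formula: 2A = Σ (x_i·y_{i+1} − x_{i+1}·y_i), indices taken mod 5.
A→B: (-3)(6) − (-4)(0) = -18
B→C: (-4)(6) − (-2)(6) = -12
C→D: (-2)(5) − (5)(6) = -40
D→E: (5)(-2) − (3)(5) = -25
E→A: (3)(0) − (-3)(-2) = -6
Σ = -101
Area = |Σ|/2 = 50.5.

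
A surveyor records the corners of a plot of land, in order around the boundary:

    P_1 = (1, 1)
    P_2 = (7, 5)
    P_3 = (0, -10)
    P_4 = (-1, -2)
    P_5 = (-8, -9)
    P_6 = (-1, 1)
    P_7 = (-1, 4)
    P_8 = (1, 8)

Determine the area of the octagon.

64

Cross-terms: -2, -70, -10, -7, -17, -3, -12, -7  ⇒  Σ = -128
Area = |Σ|/2 = 64.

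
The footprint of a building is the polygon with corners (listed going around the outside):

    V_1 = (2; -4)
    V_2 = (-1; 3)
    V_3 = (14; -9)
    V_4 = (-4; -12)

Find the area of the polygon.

97.5

Apply the shoelace (surveyor's) formula: 2A = Σ (x_i·y_{i+1} − x_{i+1}·y_i), indices taken mod 4.
Σ = (2) + (-33) + (-204) + (40) = -195
Area = |Σ|/2 = 97.5.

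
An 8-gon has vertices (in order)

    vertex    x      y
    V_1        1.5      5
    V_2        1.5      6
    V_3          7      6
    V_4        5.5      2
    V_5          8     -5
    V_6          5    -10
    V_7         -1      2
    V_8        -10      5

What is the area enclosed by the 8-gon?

V_1→V_2: (1.5)(6) − (1.5)(5) = 1.5
V_2→V_3: (1.5)(6) − (7)(6) = -33
V_3→V_4: (7)(2) − (5.5)(6) = -19
V_4→V_5: (5.5)(-5) − (8)(2) = -43.5
V_5→V_6: (8)(-10) − (5)(-5) = -55
V_6→V_7: (5)(2) − (-1)(-10) = 0
V_7→V_8: (-1)(5) − (-10)(2) = 15
V_8→V_1: (-10)(5) − (1.5)(5) = -57.5
Σ = -191.5
Area = |Σ|/2 = 95.75.

95.75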